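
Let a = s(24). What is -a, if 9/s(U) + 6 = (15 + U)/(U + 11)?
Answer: 35/19 ≈ 1.8421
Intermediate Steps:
s(U) = 9/(-6 + (15 + U)/(11 + U)) (s(U) = 9/(-6 + (15 + U)/(U + 11)) = 9/(-6 + (15 + U)/(11 + U)))
a = -35/19 (a = 9*(-11 - 1*24)/(51 + 5*24) = 9*(-11 - 24)/(51 + 120) = 9*(-35)/171 = 9*(1/171)*(-35) = -35/19 ≈ -1.8421)
-a = -1*(-35/19) = 35/19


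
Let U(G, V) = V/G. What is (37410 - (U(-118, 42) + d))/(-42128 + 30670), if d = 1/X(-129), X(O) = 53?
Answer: -58491062/17914583 ≈ -3.2650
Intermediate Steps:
d = 1/53 ≈ 0.018868
(37410 - (U(-118, 42) + d))/(-42128 + 30670) = (37410 - (42/(-118) + 1/53))/(-42128 + 30670) = (37410 - (42*(-1/118) + 1/53))/(-11458) = (37410 - (-21/59 + 1/53))*(-1/11458) = (37410 - 1*(-1054/3127))*(-1/11458) = (37410 + 1054/3127)*(-1/11458) = (116982124/3127)*(-1/11458) = -58491062/17914583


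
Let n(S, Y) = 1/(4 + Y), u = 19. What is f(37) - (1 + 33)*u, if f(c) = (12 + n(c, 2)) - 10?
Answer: -3863/6 ≈ -643.83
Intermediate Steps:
f(c) = 13/6 (f(c) = (12 + 1/(4 + 2)) - 10 = (12 + 1/6) - 10 = 73/6 - 10 = 13/6)
f(37) - (1 + 33)*u = 13/6 - (1 + 33)*19 = 13/6 - 34*19 = 13/6 - 1*646 = 13/6 - 646 = -3863/6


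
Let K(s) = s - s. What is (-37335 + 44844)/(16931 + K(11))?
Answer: 7509/16931 ≈ 0.44351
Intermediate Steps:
K(s) = 0
(-37335 + 44844)/(16931 + K(11)) = (-37335 + 44844)/(16931 + 0) = 7509/16931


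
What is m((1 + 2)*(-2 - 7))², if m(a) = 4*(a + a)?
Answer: 46656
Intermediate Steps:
m(a) = 8*a (m(a) = 4*(2*a) = 8*a)
m((1 + 2)*(-2 - 7))² = (8*((1 + 2)*(-2 - 7)))² = (8*(3*(-9)))² = (8*(-27))² = (-216)² = 46656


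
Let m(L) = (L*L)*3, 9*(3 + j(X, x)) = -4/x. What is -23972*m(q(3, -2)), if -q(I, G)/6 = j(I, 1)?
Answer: -92148368/3 ≈ -3.0716e+7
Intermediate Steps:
j(X, x) = -3 - 4/(9*x) (j(X, x) = -3 + (-4/x)/9 = -3 - 4/(9*x))
q(I, G) = 62/3 (q(I, G) = -6*(-3 - 4/9/1) = -6*(-3 - 4/9*1) = -6*(-3 - 4/9) = -6*(-31/9) = 62/3)
m(L) = 3*L² (m(L) = L²*3 = 3*L²)
-23972*m(q(3, -2)) = -71916*(62/3)² = -71916*3844/9 = -23972*3844/3 = -92148368/3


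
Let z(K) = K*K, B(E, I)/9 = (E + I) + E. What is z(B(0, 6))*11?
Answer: 32076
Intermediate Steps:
B(E, I) = 9*I + 18*E (B(E, I) = 9*((E + I) + E) = 9*(I + 2*E) = 9*I + 18*E)
z(K) = K²
z(B(0, 6))*11 = (9*6 + 18*0)²*11 = (54 + 0)²*11 = 54²*11 = 2916*11 = 32076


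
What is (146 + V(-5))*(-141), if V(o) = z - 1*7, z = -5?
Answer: -18894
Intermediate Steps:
V(o) = -12 (V(o) = -5 - 1*7 = -5 - 7 = -12)
(146 + V(-5))*(-141) = (146 - 12)*(-141) = 134*(-141) = -18894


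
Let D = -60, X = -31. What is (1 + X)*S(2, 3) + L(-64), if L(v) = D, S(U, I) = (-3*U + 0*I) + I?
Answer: 30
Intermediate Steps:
S(U, I) = I - 3*U (S(U, I) = (-3*U + 0) + I = -3*U + I = I - 3*U)
L(v) = -60
(1 + X)*S(2, 3) + L(-64) = (1 - 31)*(3 - 3*2) - 60 = -30*(3 - 6) - 60 = -30*(-3) - 60 = 90 - 60 = 30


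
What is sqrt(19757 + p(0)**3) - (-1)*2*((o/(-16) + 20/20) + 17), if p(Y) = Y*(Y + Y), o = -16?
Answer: 38 + sqrt(19757) ≈ 178.56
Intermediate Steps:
p(Y) = 2*Y**2 (p(Y) = Y*(2*Y) = 2*Y**2)
sqrt(19757 + p(0)**3) - (-1)*2*((o/(-16) + 20/20) + 17) = sqrt(19757 + (2*0**2)**3) - (-1)*2*((-16/(-16) + 20/20) + 17) = sqrt(19757 + (2*0)**3) - (-1)*2*((-16*(-1/16) + 20*(1/20)) + 17) = sqrt(19757 + 0**3) - (-1)*2*((1 + 1) + 17) = sqrt(19757 + 0) - (-1)*2*(2 + 17) = sqrt(19757) - (-1)*2*19 = sqrt(19757) - (-1)*38 = sqrt(19757) - 1*(-38) = sqrt(19757) + 38 = 38 + sqrt(19757)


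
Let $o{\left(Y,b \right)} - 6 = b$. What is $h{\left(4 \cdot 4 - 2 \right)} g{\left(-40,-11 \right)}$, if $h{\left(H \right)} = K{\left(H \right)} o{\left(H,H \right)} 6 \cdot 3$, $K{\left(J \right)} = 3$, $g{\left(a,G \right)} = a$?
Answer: $-43200$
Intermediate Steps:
$o{\left(Y,b \right)} = 6 + b$
$h{\left(H \right)} = 324 + 54 H$ ($h{\left(H \right)} = 3 \left(6 + H\right) 6 \cdot 3 = \left(18 + 3 H\right) 18 = 324 + 54 H$)
$h{\left(4 \cdot 4 - 2 \right)} g{\left(-40,-11 \right)} = \left(324 + 54 \left(4 \cdot 4 - 2\right)\right) \left(-40\right) = \left(324 + 54 \left(16 - 2\right)\right) \left(-40\right) = \left(324 + 54 \cdot 14\right) \left(-40\right) = \left(324 + 756\right) \left(-40\right) = 1080 \left(-40\right) = -43200$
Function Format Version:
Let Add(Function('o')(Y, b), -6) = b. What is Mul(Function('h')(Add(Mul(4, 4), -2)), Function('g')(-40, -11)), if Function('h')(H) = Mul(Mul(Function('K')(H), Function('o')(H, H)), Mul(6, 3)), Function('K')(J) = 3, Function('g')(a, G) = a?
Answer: -43200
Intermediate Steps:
Function('o')(Y, b) = Add(6, b)
Function('h')(H) = Add(324, Mul(54, H)) (Function('h')(H) = Mul(Mul(3, Add(6, H)), Mul(6, 3)) = Mul(Add(18, Mul(3, H)), 18) = Add(324, Mul(54, H)))
Mul(Function('h')(Add(Mul(4, 4), -2)), Function('g')(-40, -11)) = Mul(Add(324, Mul(54, Add(Mul(4, 4), -2))), -40) = Mul(Add(324, Mul(54, Add(16, -2))), -40) = Mul(Add(324, Mul(54, 14)), -40) = Mul(Add(324, 756), -40) = Mul(1080, -40) = -43200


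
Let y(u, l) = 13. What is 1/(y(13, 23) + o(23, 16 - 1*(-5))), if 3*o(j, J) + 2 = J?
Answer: 3/58 ≈ 0.051724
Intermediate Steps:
o(j, J) = -2/3 + J/3
1/(y(13, 23) + o(23, 16 - 1*(-5))) = 1/(13 + (-2/3 + (16 - 1*(-5))/3)) = 1/(13 + (-2/3 + (16 + 5)/3)) = 1/(13 + (-2/3 + (1/3)*21)) = 1/(13 + (-2/3 + 7)) = 1/(13 + 19/3) = 1/(58/3) = 3/58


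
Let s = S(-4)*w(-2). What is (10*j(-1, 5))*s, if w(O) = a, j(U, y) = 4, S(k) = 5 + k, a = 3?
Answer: 120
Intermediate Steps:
w(O) = 3
s = 3 (s = (5 - 4)*3 = 1*3 = 3)
(10*j(-1, 5))*s = (10*4)*3 = 40*3 = 120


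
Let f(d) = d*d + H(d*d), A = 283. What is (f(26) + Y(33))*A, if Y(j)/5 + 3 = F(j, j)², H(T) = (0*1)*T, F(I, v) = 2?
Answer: 192723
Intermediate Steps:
H(T) = 0 (H(T) = 0*T = 0)
Y(j) = 5 (Y(j) = -15 + 5*2² = -15 + 5*4 = -15 + 20 = 5)
f(d) = d² (f(d) = d*d + 0 = d² + 0 = d²)
(f(26) + Y(33))*A = (26² + 5)*283 = (676 + 5)*283 = 681*283 = 192723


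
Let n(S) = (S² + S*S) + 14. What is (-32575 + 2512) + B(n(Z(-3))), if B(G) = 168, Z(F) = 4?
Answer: -29895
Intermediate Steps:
n(S) = 14 + 2*S² (n(S) = (S² + S²) + 14 = 2*S² + 14 = 14 + 2*S²)
(-32575 + 2512) + B(n(Z(-3))) = (-32575 + 2512) + 168 = -30063 + 168 = -29895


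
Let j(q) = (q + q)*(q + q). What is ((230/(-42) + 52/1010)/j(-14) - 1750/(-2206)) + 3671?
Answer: 33672832773673/9170694960 ≈ 3671.8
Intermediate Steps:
j(q) = 4*q**2 (j(q) = (2*q)*(2*q) = 4*q**2)
((230/(-42) + 52/1010)/j(-14) - 1750/(-2206)) + 3671 = ((230/(-42) + 52/1010)/((4*(-14)**2)) - 1750/(-2206)) + 3671 = ((230*(-1/42) + 52*(1/1010))/((4*196)) - 1750*(-1/2206)) + 3671 = ((-115/21 + 26/505)/784 + 875/1103) + 3671 = (-57529/10605*1/784 + 875/1103) + 3671 = (-57529/8314320 + 875/1103) + 3671 = 7211575513/9170694960 + 3671 = 33672832773673/9170694960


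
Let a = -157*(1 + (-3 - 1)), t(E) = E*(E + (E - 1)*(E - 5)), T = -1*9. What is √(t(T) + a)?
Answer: 2*I*√177 ≈ 26.608*I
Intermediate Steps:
T = -9
t(E) = E*(E + (-1 + E)*(-5 + E))
a = 471 (a = -157*(1 - 4) = -157*(-3) = 471)
√(t(T) + a) = √(-9*(5 + (-9)² - 5*(-9)) + 471) = √(-9*(5 + 81 + 45) + 471) = √(-9*131 + 471) = √(-1179 + 471) = √(-708) = 2*I*√177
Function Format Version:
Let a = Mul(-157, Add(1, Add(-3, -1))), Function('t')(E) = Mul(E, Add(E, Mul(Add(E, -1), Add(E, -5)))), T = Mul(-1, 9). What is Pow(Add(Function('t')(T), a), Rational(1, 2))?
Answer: Mul(2, I, Pow(177, Rational(1, 2))) ≈ Mul(26.608, I)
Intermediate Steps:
T = -9
Function('t')(E) = Mul(E, Add(E, Mul(Add(-1, E), Add(-5, E))))
a = 471 (a = Mul(-157, Add(1, -4)) = Mul(-157, -3) = 471)
Pow(Add(Function('t')(T), a), Rational(1, 2)) = Pow(Add(Mul(-9, Add(5, Pow(-9, 2), Mul(-5, -9))), 471), Rational(1, 2)) = Pow(Add(Mul(-9, Add(5, 81, 45)), 471), Rational(1, 2)) = Pow(Add(Mul(-9, 131), 471), Rational(1, 2)) = Pow(Add(-1179, 471), Rational(1, 2)) = Pow(-708, Rational(1, 2)) = Mul(2, I, Pow(177, Rational(1, 2)))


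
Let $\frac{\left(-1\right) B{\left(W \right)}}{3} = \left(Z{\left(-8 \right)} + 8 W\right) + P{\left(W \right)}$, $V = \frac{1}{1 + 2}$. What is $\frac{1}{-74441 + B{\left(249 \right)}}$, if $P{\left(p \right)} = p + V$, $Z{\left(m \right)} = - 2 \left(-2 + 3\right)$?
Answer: $- \frac{1}{81159} \approx -1.2321 \cdot 10^{-5}$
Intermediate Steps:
$Z{\left(m \right)} = -2$ ($Z{\left(m \right)} = \left(-2\right) 1 = -2$)
$V = \frac{1}{3} \approx 0.33333$
$P{\left(p \right)} = \frac{1}{3} + p$ ($P{\left(p \right)} = p + \frac{1}{3} = \frac{1}{3} + p$)
$B{\left(W \right)} = 5 - 27 W$ ($B{\left(W \right)} = - 3 \left(\left(-2 + 8 W\right) + \left(\frac{1}{3} + W\right)\right) = - 3 \left(- \frac{5}{3} + 9 W\right) = 5 - 27 W$)
$\frac{1}{-74441 + B{\left(249 \right)}} = \frac{1}{-74441 + \left(5 - 6723\right)} = \frac{1}{-74441 - 6718} = \frac{1}{-81159} = - \frac{1}{81159}$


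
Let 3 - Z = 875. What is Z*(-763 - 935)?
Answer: 1480656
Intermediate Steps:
Z = -872 (Z = 3 - 1*875 = 3 - 875 = -872)
Z*(-763 - 935) = -872*(-763 - 935) = -872*(-1698) = 1480656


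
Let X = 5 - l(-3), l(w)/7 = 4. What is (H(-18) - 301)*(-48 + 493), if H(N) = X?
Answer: -144180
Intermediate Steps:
l(w) = 28 (l(w) = 7*4 = 28)
X = -23 (X = 5 - 1*28 = 5 - 28 = -23)
H(N) = -23
(H(-18) - 301)*(-48 + 493) = (-23 - 301)*(-48 + 493) = -324*445 = -144180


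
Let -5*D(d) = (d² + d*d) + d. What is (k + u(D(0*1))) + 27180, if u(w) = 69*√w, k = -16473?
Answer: 10707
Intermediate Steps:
D(d) = -2*d²/5 - d/5 (D(d) = -((d² + d*d) + d)/5 = -((d² + d²) + d)/5 = -(2*d² + d)/5 = -(d + 2*d²)/5 = -2*d²/5 - d/5)
(k + u(D(0*1))) + 27180 = (-16473 + 69*√(-0*1*(1 + 2*(0*1))/5)) + 27180 = (-16473 + 69*√(-⅕*0*(1 + 2*0))) + 27180 = (-16473 + 69*√(-⅕*0*(1 + 0))) + 27180 = (-16473 + 69*√(-⅕*0*1)) + 27180 = (-16473 + 69*√0) + 27180 = (-16473 + 69*0) + 27180 = (-16473 + 0) + 27180 = -16473 + 27180 = 10707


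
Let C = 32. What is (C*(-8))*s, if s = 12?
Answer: -3072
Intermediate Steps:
(C*(-8))*s = (32*(-8))*12 = -256*12 = -3072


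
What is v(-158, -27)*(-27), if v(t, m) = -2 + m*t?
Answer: -115128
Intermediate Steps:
v(-158, -27)*(-27) = (-2 - 27*(-158))*(-27) = (-2 + 4266)*(-27) = 4264*(-27) = -115128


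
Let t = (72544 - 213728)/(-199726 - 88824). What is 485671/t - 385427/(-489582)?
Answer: 17152563899299667/17280286272 ≈ 9.9261e+5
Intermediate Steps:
t = 70592/144275 (t = -141184/(-288550) = -141184*(-1/288550) = 70592/144275 ≈ 0.48929)
485671/t - 385427/(-489582) = 485671/(70592/144275) - 385427/(-489582) = 485671*(144275/70592) - 385427*(-1/489582) = 70070183525/70592 + 385427/489582 = 17152563899299667/17280286272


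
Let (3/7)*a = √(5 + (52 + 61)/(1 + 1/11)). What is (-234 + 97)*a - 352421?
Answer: -352421 - 959*√3909/18 ≈ -3.5575e+5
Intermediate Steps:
a = 7*√3909/18 (a = 7*√(5 + (52 + 61)/(1 + 1/11))/3 = 7*√(5 + 113/(1 + 1/11))/3 = 7*√(5 + 113/(12/11))/3 = 7*√(5 + 113*(11/12))/3 = 7*√(5 + 1243/12)/3 = 7*√(1303/12)/3 = 7*(√3909/6)/3 = 7*√3909/18 ≈ 24.314)
(-234 + 97)*a - 352421 = (-234 + 97)*(7*√3909/18) - 352421 = -959*√3909/18 - 352421 = -352421 - 959*√3909/18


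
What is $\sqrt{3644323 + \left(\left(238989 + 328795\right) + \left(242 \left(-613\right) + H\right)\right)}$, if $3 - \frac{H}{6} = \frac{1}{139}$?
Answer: $\frac{5 \sqrt{3140650929}}{139} \approx 2015.9$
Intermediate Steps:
$H = \frac{2496}{139}$ ($H = 18 - \frac{6}{139} = \frac{2496}{139} \approx 17.957$)
$\sqrt{3644323 + \left(\left(238989 + 328795\right) + \left(242 \left(-613\right) + H\right)\right)} = \sqrt{3644323 + \left(\left(238989 + 328795\right) + \left(242 \left(-613\right) + \frac{2496}{139}\right)\right)} = \sqrt{3644323 + \left(567784 + \left(-148346 + \frac{2496}{139}\right)\right)} = \sqrt{3644323 + \left(567784 - \frac{20617598}{139}\right)} = \sqrt{3644323 + \frac{58304378}{139}} = \sqrt{\frac{564865275}{139}} = \frac{5 \sqrt{3140650929}}{139}$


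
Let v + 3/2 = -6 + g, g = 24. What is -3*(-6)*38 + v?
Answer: 1401/2 ≈ 700.50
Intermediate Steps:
v = 33/2 (v = -3/2 + (-6 + 24) = -3/2 + 18 = 33/2 ≈ 16.500)
-3*(-6)*38 + v = -3*(-6)*38 + 33/2 = 18*38 + 33/2 = 684 + 33/2 = 1401/2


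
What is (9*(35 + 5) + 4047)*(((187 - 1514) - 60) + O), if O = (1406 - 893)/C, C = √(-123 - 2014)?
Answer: -6112509 - 2260791*I*√2137/2137 ≈ -6.1125e+6 - 48906.0*I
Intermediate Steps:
C = I*√2137 (C = √(-2137) = I*√2137 ≈ 46.228*I)
O = -513*I*√2137/2137 (O = (1406 - 893)/((I*√2137)) = 513*(-I*√2137/2137) = -513*I*√2137/2137 ≈ -11.097*I)
(9*(35 + 5) + 4047)*(((187 - 1514) - 60) + O) = (9*(35 + 5) + 4047)*(((187 - 1514) - 60) - 513*I*√2137/2137) = (9*40 + 4047)*((-1327 - 60) - 513*I*√2137/2137) = (360 + 4047)*(-1387 - 513*I*√2137/2137) = 4407*(-1387 - 513*I*√2137/2137) = -6112509 - 2260791*I*√2137/2137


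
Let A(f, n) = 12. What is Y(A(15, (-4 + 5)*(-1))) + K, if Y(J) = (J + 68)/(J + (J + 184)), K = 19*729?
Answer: 180068/13 ≈ 13851.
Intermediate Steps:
K = 13851
Y(J) = (68 + J)/(184 + 2*J) (Y(J) = (68 + J)/(J + (184 + J)) = (68 + J)/(184 + 2*J))
Y(A(15, (-4 + 5)*(-1))) + K = (68 + 12)/(2*(92 + 12)) + 13851 = (½)*80/104 + 13851 = (½)*(1/104)*80 + 13851 = 5/13 + 13851 = 180068/13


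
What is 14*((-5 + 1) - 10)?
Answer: -196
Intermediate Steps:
14*((-5 + 1) - 10) = 14*(-4 - 10) = 14*(-14) = -196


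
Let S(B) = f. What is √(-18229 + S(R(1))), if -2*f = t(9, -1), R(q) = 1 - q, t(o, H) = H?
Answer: I*√72914/2 ≈ 135.01*I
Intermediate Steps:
f = ½ (f = -½*(-1) = ½ ≈ 0.50000)
S(B) = ½
√(-18229 + S(R(1))) = √(-18229 + ½) = √(-36457/2) = I*√72914/2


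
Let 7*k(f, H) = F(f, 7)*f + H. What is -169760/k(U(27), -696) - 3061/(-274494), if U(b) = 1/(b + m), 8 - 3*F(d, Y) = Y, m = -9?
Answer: 2516313912269/1473758286 ≈ 1707.4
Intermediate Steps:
F(d, Y) = 8/3 - Y/3
U(b) = 1/(-9 + b) (U(b) = 1/(b - 9) = 1/(-9 + b))
k(f, H) = H/7 + f/21 (k(f, H) = ((8/3 - ⅓*7)*f + H)/7 = ((8/3 - 7/3)*f + H)/7 = (f/3 + H)/7 = (H + f/3)/7 = H/7 + f/21)
-169760/k(U(27), -696) - 3061/(-274494) = -169760/((⅐)*(-696) + 1/(21*(-9 + 27))) - 3061/(-274494) = -169760/(-696/7 + (1/21)/18) - 3061*(-1/274494) = -169760/(-696/7 + (1/21)*(1/18)) + 3061/274494 = -169760/(-696/7 + 1/378) + 3061/274494 = -169760/(-5369/54) + 3061/274494 = -169760*(-54/5369) + 3061/274494 = 9167040/5369 + 3061/274494 = 2516313912269/1473758286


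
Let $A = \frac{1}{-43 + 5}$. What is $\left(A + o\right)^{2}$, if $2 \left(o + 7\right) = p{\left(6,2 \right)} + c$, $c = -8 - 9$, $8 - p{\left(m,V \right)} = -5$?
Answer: $\frac{117649}{1444} \approx 81.474$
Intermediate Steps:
$p{\left(m,V \right)} = 13$ ($p{\left(m,V \right)} = 8 - -5 = 8 + 5 = 13$)
$c = -17$ ($c = -8 - 9 = -17$)
$A = - \frac{1}{38}$ ($A = \frac{1}{-38} = - \frac{1}{38} \approx -0.026316$)
$o = -9$ ($o = -7 + \frac{13 - 17}{2} = -7 + \frac{1}{2} \left(-4\right) = -7 - 2 = -9$)
$\left(A + o\right)^{2} = \left(- \frac{1}{38} - 9\right)^{2} = \left(- \frac{343}{38}\right)^{2} = \frac{117649}{1444}$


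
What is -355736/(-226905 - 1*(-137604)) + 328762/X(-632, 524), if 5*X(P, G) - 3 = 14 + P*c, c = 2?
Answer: -146350274018/111358347 ≈ -1314.2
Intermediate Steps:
X(P, G) = 17/5 + 2*P/5 (X(P, G) = ⅗ + (14 + P*2)/5 = ⅗ + (14 + 2*P)/5 = ⅗ + (14/5 + 2*P/5) = 17/5 + 2*P/5)
-355736/(-226905 - 1*(-137604)) + 328762/X(-632, 524) = -355736/(-226905 - 1*(-137604)) + 328762/(17/5 + (⅖)*(-632)) = -355736/(-226905 + 137604) + 328762/(17/5 - 1264/5) = -355736/(-89301) + 328762/(-1247/5) = -355736*(-1/89301) + 328762*(-5/1247) = 355736/89301 - 1643810/1247 = -146350274018/111358347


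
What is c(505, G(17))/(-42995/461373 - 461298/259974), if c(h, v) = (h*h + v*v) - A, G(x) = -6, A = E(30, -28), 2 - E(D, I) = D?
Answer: -51509505219887/377117886 ≈ -1.3659e+5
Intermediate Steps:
E(D, I) = 2 - D
A = -28 (A = 2 - 1*30 = 2 - 30 = -28)
c(h, v) = 28 + h² + v² (c(h, v) = (h*h + v*v) - 1*(-28) = (h² + v²) + 28 = 28 + h² + v²)
c(505, G(17))/(-42995/461373 - 461298/259974) = (28 + 505² + (-6)²)/(-42995/461373 - 461298/259974) = (28 + 255025 + 36)/(-42995*1/461373 - 461298*1/259974) = 255089/(-42995/461373 - 76883/43329) = 255089/(-377117886/201927583) = 255089*(-201927583/377117886) = -51509505219887/377117886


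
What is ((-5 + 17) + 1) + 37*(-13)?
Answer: -468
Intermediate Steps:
((-5 + 17) + 1) + 37*(-13) = (12 + 1) - 481 = 13 - 481 = -468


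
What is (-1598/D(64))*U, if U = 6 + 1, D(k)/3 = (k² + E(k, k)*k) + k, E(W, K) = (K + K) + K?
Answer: -5593/24672 ≈ -0.22669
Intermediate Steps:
E(W, K) = 3*K (E(W, K) = 2*K + K = 3*K)
D(k) = 3*k + 12*k² (D(k) = 3*((k² + (3*k)*k) + k) = 3*((k² + 3*k²) + k) = 3*(4*k² + k) = 3*(k + 4*k²) = 3*k + 12*k²)
U = 7
(-1598/D(64))*U = -1598*1/(192*(1 + 4*64))*7 = -1598*1/(192*(1 + 256))*7 = -1598/(3*64*257)*7 = -1598/49344*7 = -1598*1/49344*7 = -799/24672*7 = -5593/24672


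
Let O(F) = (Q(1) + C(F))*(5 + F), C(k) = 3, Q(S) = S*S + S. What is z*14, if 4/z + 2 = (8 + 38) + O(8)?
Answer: 56/109 ≈ 0.51376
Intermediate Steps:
Q(S) = S + S**2 (Q(S) = S**2 + S = S + S**2)
O(F) = 25 + 5*F (O(F) = (1*(1 + 1) + 3)*(5 + F) = (1*2 + 3)*(5 + F) = (2 + 3)*(5 + F) = 5*(5 + F) = 25 + 5*F)
z = 4/109 (z = 4/(-2 + ((8 + 38) + (25 + 5*8))) = 4/(-2 + (46 + (25 + 40))) = 4/(-2 + (46 + 65)) = 4/(-2 + 111) = 4/109 ≈ 0.036697)
z*14 = (4/109)*14 = 56/109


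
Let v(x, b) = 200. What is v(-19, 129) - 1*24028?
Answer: -23828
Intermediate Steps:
v(-19, 129) - 1*24028 = 200 - 1*24028 = 200 - 24028 = -23828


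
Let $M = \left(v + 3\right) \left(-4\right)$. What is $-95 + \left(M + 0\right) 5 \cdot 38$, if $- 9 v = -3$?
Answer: $- \frac{7885}{3} \approx -2628.3$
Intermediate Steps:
$v = \frac{1}{3}$ ($v = \left(- \frac{1}{9}\right) \left(-3\right) = \frac{1}{3} \approx 0.33333$)
$M = - \frac{40}{3}$ ($M = \left(\frac{1}{3} + 3\right) \left(-4\right) = \frac{10}{3} \left(-4\right) = - \frac{40}{3} \approx -13.333$)
$-95 + \left(M + 0\right) 5 \cdot 38 = -95 + \left(- \frac{40}{3} + 0\right) 5 \cdot 38 = -95 + \left(- \frac{40}{3}\right) 5 \cdot 38 = -95 - \frac{7600}{3} = - \frac{7885}{3}$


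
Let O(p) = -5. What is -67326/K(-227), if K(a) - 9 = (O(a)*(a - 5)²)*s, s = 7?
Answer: 67326/1883831 ≈ 0.035739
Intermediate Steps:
K(a) = 9 - 35*(-5 + a)² (K(a) = 9 - 5*(a - 5)²*7 = 9 - 5*(-5 + a)²*7 = 9 - 35*(-5 + a)²)
-67326/K(-227) = -67326/(9 - 35*(-5 - 227)²) = -67326/(9 - 35*(-232)²) = -67326/(9 - 35*53824) = -67326/(9 - 1883840) = -67326/(-1883831) = -67326*(-1/1883831) = 67326/1883831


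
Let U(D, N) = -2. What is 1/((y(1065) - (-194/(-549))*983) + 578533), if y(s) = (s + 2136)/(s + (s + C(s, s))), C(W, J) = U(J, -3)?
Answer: 1168272/675479848469 ≈ 1.7295e-6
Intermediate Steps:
C(W, J) = -2
y(s) = (2136 + s)/(-2 + 2*s) (y(s) = (s + 2136)/(s + (s - 2)) = (2136 + s)/(s + (-2 + s)) = (2136 + s)/(-2 + 2*s))
1/((y(1065) - (-194/(-549))*983) + 578533) = 1/(((2136 + 1065)/(2*(-1 + 1065)) - (-194/(-549))*983) + 578533) = 1/(((½)*3201/1064 - (-194*(-1/549))*983) + 578533) = 1/(((½)*(1/1064)*3201 - 194*983/549) + 578533) = 1/((3201/2128 - 1*190702/549) + 578533) = 1/((3201/2128 - 190702/549) + 578533) = 1/(-404056507/1168272 + 578533) = 1/(675479848469/1168272) = 1168272/675479848469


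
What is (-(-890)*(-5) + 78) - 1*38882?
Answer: -43254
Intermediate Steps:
(-(-890)*(-5) + 78) - 1*38882 = (-89*50 + 78) - 38882 = (-4450 + 78) - 38882 = -4372 - 38882 = -43254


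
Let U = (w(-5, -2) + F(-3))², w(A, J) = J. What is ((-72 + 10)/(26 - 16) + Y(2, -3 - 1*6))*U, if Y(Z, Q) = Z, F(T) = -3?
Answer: -105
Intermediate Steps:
U = 25 (U = (-2 - 3)² = (-5)² = 25)
((-72 + 10)/(26 - 16) + Y(2, -3 - 1*6))*U = ((-72 + 10)/(26 - 16) + 2)*25 = (-62/10 + 2)*25 = (-62*⅒ + 2)*25 = (-31/5 + 2)*25 = -21/5*25 = -105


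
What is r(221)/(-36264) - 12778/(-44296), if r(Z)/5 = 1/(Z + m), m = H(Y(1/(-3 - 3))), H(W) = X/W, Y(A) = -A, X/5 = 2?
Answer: 16276243709/56423048808 ≈ 0.28847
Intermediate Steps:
X = 10 (X = 5*2 = 10)
H(W) = 10/W
m = 60 (m = 10/((-1/(-3 - 3))) = 10/((-1/(-6))) = 10/((-1*(-1/6))) = 10/(1/6) = 10*6 = 60)
r(Z) = 5/(60 + Z) (r(Z) = 5/(Z + 60) = 5/(60 + Z))
r(221)/(-36264) - 12778/(-44296) = (5/(60 + 221))/(-36264) - 12778/(-44296) = (5/281)*(-1/36264) - 12778*(-1/44296) = (5*(1/281))*(-1/36264) + 6389/22148 = (5/281)*(-1/36264) + 6389/22148 = -5/10190184 + 6389/22148 = 16276243709/56423048808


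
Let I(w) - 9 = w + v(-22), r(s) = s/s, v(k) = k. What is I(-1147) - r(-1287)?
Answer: -1161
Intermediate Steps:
r(s) = 1
I(w) = -13 + w (I(w) = 9 + (w - 22) = 9 + (-22 + w) = -13 + w)
I(-1147) - r(-1287) = (-13 - 1147) - 1*1 = -1160 - 1 = -1161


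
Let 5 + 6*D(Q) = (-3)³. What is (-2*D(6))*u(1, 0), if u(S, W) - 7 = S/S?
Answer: 256/3 ≈ 85.333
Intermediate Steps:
D(Q) = -16/3 (D(Q) = -⅚ + (⅙)*(-3)³ = -⅚ + (⅙)*(-27) = -⅚ - 9/2 = -16/3)
u(S, W) = 8 (u(S, W) = 7 + S/S = 7 + 1 = 8)
(-2*D(6))*u(1, 0) = -2*(-16/3)*8 = (32/3)*8 = 256/3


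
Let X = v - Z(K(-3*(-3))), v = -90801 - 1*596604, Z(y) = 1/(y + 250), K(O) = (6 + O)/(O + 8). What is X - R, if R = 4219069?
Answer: -20926111627/4265 ≈ -4.9065e+6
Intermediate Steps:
K(O) = (6 + O)/(8 + O)
Z(y) = 1/(250 + y)
v = -687405 (v = -90801 - 596604 = -687405)
X = -2931782342/4265 (X = -687405 - 1/(250 + (6 - 3*(-3))/(8 - 3*(-3))) = -687405 - 1/(250 + (6 + 9)/(8 + 9)) = -687405 - 1/(250 + 15/17) = -687405 - 1/4265/17 = -687405 - 1*17/4265 = -687405 - 17/4265 = -2931782342/4265 ≈ -6.8741e+5)
X - R = -2931782342/4265 - 1*4219069 = -2931782342/4265 - 4219069 = -20926111627/4265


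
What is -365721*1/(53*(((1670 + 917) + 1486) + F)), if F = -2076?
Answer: -365721/105841 ≈ -3.4554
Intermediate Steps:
-365721*1/(53*(((1670 + 917) + 1486) + F)) = -365721*1/(53*(((1670 + 917) + 1486) - 2076)) = -365721*1/(53*((2587 + 1486) - 2076)) = -365721*1/(53*(4073 - 2076)) = -365721/(1997*53) = -365721/105841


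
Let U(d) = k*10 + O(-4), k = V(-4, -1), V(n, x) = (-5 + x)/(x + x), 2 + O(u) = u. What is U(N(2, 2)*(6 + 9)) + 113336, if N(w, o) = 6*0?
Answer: 113360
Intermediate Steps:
N(w, o) = 0
O(u) = -2 + u
V(n, x) = (-5 + x)/(2*x) (V(n, x) = (-5 + x)/((2*x)) = (-5 + x)*(1/(2*x)) = (-5 + x)/(2*x))
k = 3 (k = (1/2)*(-5 - 1)/(-1) = (1/2)*(-1)*(-6) = 3)
U(d) = 24 (U(d) = 3*10 + (-2 - 4) = 30 - 6 = 24)
U(N(2, 2)*(6 + 9)) + 113336 = 24 + 113336 = 113360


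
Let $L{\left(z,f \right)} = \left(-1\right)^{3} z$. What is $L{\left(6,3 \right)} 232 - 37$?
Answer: $-1429$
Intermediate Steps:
$L{\left(z,f \right)} = - z$
$L{\left(6,3 \right)} 232 - 37 = \left(-1\right) 6 \cdot 232 - 37 = \left(-6\right) 232 - 37 = -1392 - 37 = -1429$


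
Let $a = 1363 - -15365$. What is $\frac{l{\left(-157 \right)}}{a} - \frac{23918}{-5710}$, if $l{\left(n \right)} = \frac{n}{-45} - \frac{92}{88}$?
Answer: $\frac{193225909}{46127664} \approx 4.1889$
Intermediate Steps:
$l{\left(n \right)} = - \frac{23}{22} - \frac{n}{45}$ ($l{\left(n \right)} = n \left(- \frac{1}{45}\right) - \frac{23}{22} = - \frac{n}{45} - \frac{23}{22} = - \frac{23}{22} - \frac{n}{45}$)
$a = 16728$ ($a = 1363 + 15365 = 16728$)
$\frac{l{\left(-157 \right)}}{a} - \frac{23918}{-5710} = \frac{- \frac{23}{22} - - \frac{157}{45}}{16728} - \frac{23918}{-5710} = \left(- \frac{23}{22} + \frac{157}{45}\right) \frac{1}{16728} - - \frac{11959}{2855} = \frac{2419}{990} \cdot \frac{1}{16728} + \frac{11959}{2855} = \frac{59}{403920} + \frac{11959}{2855} = \frac{193225909}{46127664}$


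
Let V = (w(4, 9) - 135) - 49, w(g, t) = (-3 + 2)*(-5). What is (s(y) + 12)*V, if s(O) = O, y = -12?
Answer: 0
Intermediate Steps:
w(g, t) = 5 (w(g, t) = -1*(-5) = 5)
V = -179 (V = (5 - 135) - 49 = -130 - 49 = -179)
(s(y) + 12)*V = (-12 + 12)*(-179) = 0*(-179) = 0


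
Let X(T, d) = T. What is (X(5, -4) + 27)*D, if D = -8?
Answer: -256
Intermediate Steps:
(X(5, -4) + 27)*D = (5 + 27)*(-8) = 32*(-8) = -256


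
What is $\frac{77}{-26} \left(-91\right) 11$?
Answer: $\frac{5929}{2} \approx 2964.5$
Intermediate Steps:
$\frac{77}{-26} \left(-91\right) 11 = 77 \left(- \frac{1}{26}\right) \left(-91\right) 11 = \left(- \frac{77}{26}\right) \left(-91\right) 11 = \frac{539}{2} \cdot 11 = \frac{5929}{2}$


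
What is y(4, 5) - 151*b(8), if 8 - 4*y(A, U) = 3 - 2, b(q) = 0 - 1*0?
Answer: 7/4 ≈ 1.7500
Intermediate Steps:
b(q) = 0 (b(q) = 0 + 0 = 0)
y(A, U) = 7/4 (y(A, U) = 2 - (3 - 2)/4 = 2 - ¼*1 = 2 - ¼ = 7/4)
y(4, 5) - 151*b(8) = 7/4 - 151*0 = 7/4 + 0 = 7/4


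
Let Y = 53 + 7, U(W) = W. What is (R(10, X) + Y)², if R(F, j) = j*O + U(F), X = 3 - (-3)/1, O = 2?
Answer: 6724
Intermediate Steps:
X = 6 (X = 3 - (-3) = 3 - 1*(-3) = 3 + 3 = 6)
R(F, j) = F + 2*j (R(F, j) = j*2 + F = 2*j + F = F + 2*j)
Y = 60
(R(10, X) + Y)² = ((10 + 2*6) + 60)² = ((10 + 12) + 60)² = (22 + 60)² = 82² = 6724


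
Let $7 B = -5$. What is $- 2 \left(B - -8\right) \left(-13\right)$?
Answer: $\frac{1326}{7} \approx 189.43$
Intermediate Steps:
$B = - \frac{5}{7}$ ($B = \frac{1}{7} \left(-5\right) = - \frac{5}{7} \approx -0.71429$)
$- 2 \left(B - -8\right) \left(-13\right) = - 2 \left(- \frac{5}{7} - -8\right) \left(-13\right) = - 2 \left(- \frac{5}{7} + 8\right) \left(-13\right) = - 2 \cdot \frac{51}{7} \left(-13\right) = - \frac{102 \left(-13\right)}{7} = \left(-1\right) \left(- \frac{1326}{7}\right) = \frac{1326}{7}$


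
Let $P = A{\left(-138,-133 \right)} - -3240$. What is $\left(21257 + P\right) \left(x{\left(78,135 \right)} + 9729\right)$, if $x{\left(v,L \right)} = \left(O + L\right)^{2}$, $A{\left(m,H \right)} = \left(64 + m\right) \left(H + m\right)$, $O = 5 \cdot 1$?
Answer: $1306636279$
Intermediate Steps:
$O = 5$
$x{\left(v,L \right)} = \left(5 + L\right)^{2}$
$P = 23294$ ($P = \left(\left(-138\right)^{2} + 64 \left(-133\right) + 64 \left(-138\right) - -18354\right) - -3240 = \left(19044 - 8512 - 8832 + 18354\right) + 3240 = 20054 + 3240 = 23294$)
$\left(21257 + P\right) \left(x{\left(78,135 \right)} + 9729\right) = \left(21257 + 23294\right) \left(\left(5 + 135\right)^{2} + 9729\right) = 44551 \left(140^{2} + 9729\right) = 44551 \left(19600 + 9729\right) = 44551 \cdot 29329 = 1306636279$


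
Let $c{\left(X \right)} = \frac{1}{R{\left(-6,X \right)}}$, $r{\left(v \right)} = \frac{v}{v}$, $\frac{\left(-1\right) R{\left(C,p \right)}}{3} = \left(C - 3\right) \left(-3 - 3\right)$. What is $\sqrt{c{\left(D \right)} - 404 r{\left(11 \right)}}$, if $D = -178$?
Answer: $\frac{i \sqrt{130898}}{18} \approx 20.1 i$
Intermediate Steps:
$R{\left(C,p \right)} = -54 + 18 C$ ($R{\left(C,p \right)} = - 3 \left(C - 3\right) \left(-3 - 3\right) = - 3 \left(-3 + C\right) \left(-6\right) = - 3 \left(18 - 6 C\right) = -54 + 18 C$)
$r{\left(v \right)} = 1$
$c{\left(X \right)} = - \frac{1}{162}$ ($c{\left(X \right)} = \frac{1}{-54 + 18 \left(-6\right)} = \frac{1}{-54 - 108} = \frac{1}{-162} = - \frac{1}{162}$)
$\sqrt{c{\left(D \right)} - 404 r{\left(11 \right)}} = \sqrt{- \frac{1}{162} - 404} = \sqrt{- \frac{65449}{162}} = \frac{i \sqrt{130898}}{18}$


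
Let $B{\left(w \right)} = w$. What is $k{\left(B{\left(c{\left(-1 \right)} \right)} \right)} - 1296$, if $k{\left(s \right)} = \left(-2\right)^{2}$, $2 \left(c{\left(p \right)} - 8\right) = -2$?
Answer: $-1292$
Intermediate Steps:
$c{\left(p \right)} = 7$ ($c{\left(p \right)} = 8 + \frac{1}{2} \left(-2\right) = 8 - 1 = 7$)
$k{\left(s \right)} = 4$
$k{\left(B{\left(c{\left(-1 \right)} \right)} \right)} - 1296 = 4 - 1296 = -1292$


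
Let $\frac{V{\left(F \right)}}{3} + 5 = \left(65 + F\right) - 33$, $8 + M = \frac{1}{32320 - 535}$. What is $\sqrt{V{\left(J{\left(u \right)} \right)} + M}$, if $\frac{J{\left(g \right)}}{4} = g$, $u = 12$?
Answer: $\frac{\sqrt{219232142610}}{31785} \approx 14.731$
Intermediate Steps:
$J{\left(g \right)} = 4 g$
$M = - \frac{254279}{31785}$ ($M = -8 + \frac{1}{32320 - 535} = -8 + \frac{1}{31785} = - \frac{254279}{31785} \approx -8.0$)
$V{\left(F \right)} = 81 + 3 F$ ($V{\left(F \right)} = -15 + 3 \left(\left(65 + F\right) - 33\right) = -15 + 3 \left(32 + F\right) = -15 + \left(96 + 3 F\right) = 81 + 3 F$)
$\sqrt{V{\left(J{\left(u \right)} \right)} + M} = \sqrt{\left(81 + 3 \cdot 4 \cdot 12\right) - \frac{254279}{31785}} = \sqrt{\left(81 + 3 \cdot 48\right) - \frac{254279}{31785}} = \sqrt{\left(81 + 144\right) - \frac{254279}{31785}} = \sqrt{225 - \frac{254279}{31785}} = \sqrt{\frac{6897346}{31785}} = \frac{\sqrt{219232142610}}{31785}$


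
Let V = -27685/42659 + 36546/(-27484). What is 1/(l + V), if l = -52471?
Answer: -586219978/30760708420815 ≈ -1.9057e-5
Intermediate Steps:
V = -1159955177/586219978 (V = -27685*1/42659 + 36546*(-1/27484) = -27685/42659 - 18273/13742 = -1159955177/586219978 ≈ -1.9787)
1/(l + V) = 1/(-52471 - 1159955177/586219978) = 1/(-30760708420815/586219978) = -586219978/30760708420815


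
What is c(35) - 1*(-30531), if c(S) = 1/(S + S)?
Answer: 2137171/70 ≈ 30531.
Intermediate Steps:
c(S) = 1/(2*S)
c(35) - 1*(-30531) = (1/2)/35 - 1*(-30531) = (1/2)*(1/35) + 30531 = 1/70 + 30531 = 2137171/70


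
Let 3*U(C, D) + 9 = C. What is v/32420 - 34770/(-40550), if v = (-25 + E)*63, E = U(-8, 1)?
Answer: 5244504/6573155 ≈ 0.79787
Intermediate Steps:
U(C, D) = -3 + C/3
E = -17/3 (E = -3 + (⅓)*(-8) = -3 - 8/3 = -17/3 ≈ -5.6667)
v = -1932 (v = (-25 - 17/3)*63 = -92/3*63 = -1932)
v/32420 - 34770/(-40550) = -1932/32420 - 34770/(-40550) = -1932*1/32420 - 34770*(-1/40550) = -483/8105 + 3477/4055 = 5244504/6573155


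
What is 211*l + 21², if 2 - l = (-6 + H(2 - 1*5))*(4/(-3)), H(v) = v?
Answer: -1669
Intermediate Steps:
l = -10 (l = 2 - (-6 + (2 - 1*5))*4/(-3) = 2 - (-6 + (2 - 5))*4*(-⅓) = 2 - (-6 - 3)*(-4)/3 = 2 - (-9)*(-4)/3 = 2 - 1*12 = 2 - 12 = -10)
211*l + 21² = 211*(-10) + 21² = -2110 + 441 = -1669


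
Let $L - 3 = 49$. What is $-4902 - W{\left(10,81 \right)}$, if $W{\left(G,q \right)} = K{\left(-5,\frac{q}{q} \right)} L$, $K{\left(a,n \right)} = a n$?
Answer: $-4642$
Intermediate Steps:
$L = 52$ ($L = 3 + 49 = 52$)
$W{\left(G,q \right)} = -260$ ($W{\left(G,q \right)} = - 5 \frac{q}{q} 52 = \left(-5\right) 1 \cdot 52 = \left(-5\right) 52 = -260$)
$-4902 - W{\left(10,81 \right)} = -4902 - -260 = -4902 + 260 = -4642$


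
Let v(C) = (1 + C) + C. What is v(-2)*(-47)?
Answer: 141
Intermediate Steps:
v(C) = 1 + 2*C
v(-2)*(-47) = (1 + 2*(-2))*(-47) = (1 - 4)*(-47) = -3*(-47) = 141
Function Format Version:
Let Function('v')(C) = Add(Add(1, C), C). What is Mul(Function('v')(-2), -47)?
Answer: 141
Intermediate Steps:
Function('v')(C) = Add(1, Mul(2, C))
Mul(Function('v')(-2), -47) = Mul(Add(1, Mul(2, -2)), -47) = Mul(Add(1, -4), -47) = Mul(-3, -47) = 141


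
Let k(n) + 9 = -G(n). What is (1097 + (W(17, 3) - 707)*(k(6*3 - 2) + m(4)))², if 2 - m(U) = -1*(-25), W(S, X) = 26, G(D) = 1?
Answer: 555544900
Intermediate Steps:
m(U) = -23 (m(U) = 2 - (-1)*(-25) = 2 - 1*25 = 2 - 25 = -23)
k(n) = -10 (k(n) = -9 - 1*1 = -9 - 1 = -10)
(1097 + (W(17, 3) - 707)*(k(6*3 - 2) + m(4)))² = (1097 + (26 - 707)*(-10 - 23))² = (1097 - 681*(-33))² = (1097 + 22473)² = 23570² = 555544900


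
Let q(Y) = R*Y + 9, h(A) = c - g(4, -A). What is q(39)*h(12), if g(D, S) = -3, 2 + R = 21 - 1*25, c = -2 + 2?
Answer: -675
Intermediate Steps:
c = 0
R = -6 (R = -2 + (21 - 1*25) = -2 + (21 - 25) = -2 - 4 = -6)
h(A) = 3 (h(A) = 0 - 1*(-3) = 0 + 3 = 3)
q(Y) = 9 - 6*Y (q(Y) = -6*Y + 9 = 9 - 6*Y)
q(39)*h(12) = (9 - 6*39)*3 = (9 - 234)*3 = -225*3 = -675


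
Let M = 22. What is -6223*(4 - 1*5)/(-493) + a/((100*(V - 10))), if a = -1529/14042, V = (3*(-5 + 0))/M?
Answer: -60396838749/4784811500 ≈ -12.623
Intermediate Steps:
V = -15/22 (V = (3*(-5 + 0))/22 = (3*(-5))*(1/22) = -15*1/22 = -15/22 ≈ -0.68182)
a = -1529/14042 (a = -1529*1/14042 = -1529/14042 ≈ -0.10889)
-6223*(4 - 1*5)/(-493) + a/((100*(V - 10))) = -6223*(4 - 1*5)/(-493) - 1529*1/(100*(-15/22 - 10))/14042 = -6223*(4 - 5)*(-1/493) - 1529/(14042*(100*(-235/22))) = -6223*(-1)*(-1/493) - 1529/(14042*(-11750/11)) = 6223*(-1/493) - 1529/14042*(-11/11750) = -6223/493 + 16819/164993500 = -60396838749/4784811500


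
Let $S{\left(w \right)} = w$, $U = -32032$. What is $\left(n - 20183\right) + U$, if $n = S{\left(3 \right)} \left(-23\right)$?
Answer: $-52284$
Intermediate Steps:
$n = -69$ ($n = 3 \left(-23\right) = -69$)
$\left(n - 20183\right) + U = \left(-69 - 20183\right) - 32032 = -20252 - 32032 = -52284$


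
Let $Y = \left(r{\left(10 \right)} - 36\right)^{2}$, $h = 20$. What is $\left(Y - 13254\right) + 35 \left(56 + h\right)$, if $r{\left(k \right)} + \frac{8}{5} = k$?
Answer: $- \frac{245806}{25} \approx -9832.2$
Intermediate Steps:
$r{\left(k \right)} = - \frac{8}{5} + k$
$Y = \frac{19044}{25}$ ($Y = \left(\left(- \frac{8}{5} + 10\right) - 36\right)^{2} = \left(\frac{42}{5} - 36\right)^{2} = \left(- \frac{138}{5}\right)^{2} = \frac{19044}{25} \approx 761.76$)
$\left(Y - 13254\right) + 35 \left(56 + h\right) = \left(\frac{19044}{25} - 13254\right) + 35 \left(56 + 20\right) = - \frac{312306}{25} + 35 \cdot 76 = - \frac{312306}{25} + 2660 = - \frac{245806}{25}$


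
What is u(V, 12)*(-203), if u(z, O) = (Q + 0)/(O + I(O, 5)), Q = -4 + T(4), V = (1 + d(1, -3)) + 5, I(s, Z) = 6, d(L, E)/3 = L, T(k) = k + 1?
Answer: -203/18 ≈ -11.278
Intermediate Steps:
T(k) = 1 + k
d(L, E) = 3*L
V = 9 (V = (1 + 3*1) + 5 = (1 + 3) + 5 = 4 + 5 = 9)
Q = 1 (Q = -4 + (1 + 4) = -4 + 5 = 1)
u(z, O) = 1/(6 + O) (u(z, O) = (1 + 0)/(O + 6) = 1/(6 + O))
u(V, 12)*(-203) = -203/(6 + 12) = -203/18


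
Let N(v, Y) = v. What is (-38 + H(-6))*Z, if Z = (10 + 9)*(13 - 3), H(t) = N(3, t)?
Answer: -6650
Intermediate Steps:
H(t) = 3
Z = 190 (Z = 19*10 = 190)
(-38 + H(-6))*Z = (-38 + 3)*190 = -35*190 = -6650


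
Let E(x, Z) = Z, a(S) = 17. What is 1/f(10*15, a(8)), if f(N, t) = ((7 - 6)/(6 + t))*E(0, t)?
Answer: 23/17 ≈ 1.3529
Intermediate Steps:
f(N, t) = t/(6 + t) (f(N, t) = ((7 - 6)/(6 + t))*t = (1/(6 + t))*t = t/(6 + t))
1/f(10*15, a(8)) = 1/(17/(6 + 17)) = 1/(17/23) = 23/17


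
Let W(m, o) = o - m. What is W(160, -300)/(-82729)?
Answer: 460/82729 ≈ 0.0055603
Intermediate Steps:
W(160, -300)/(-82729) = (-300 - 1*160)/(-82729) = (-300 - 160)*(-1/82729) = -460*(-1/82729) = 460/82729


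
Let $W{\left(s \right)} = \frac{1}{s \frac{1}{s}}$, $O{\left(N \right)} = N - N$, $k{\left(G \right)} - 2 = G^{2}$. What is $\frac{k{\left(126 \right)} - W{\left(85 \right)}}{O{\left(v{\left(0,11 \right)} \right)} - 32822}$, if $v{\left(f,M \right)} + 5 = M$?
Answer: $- \frac{15877}{32822} \approx -0.48373$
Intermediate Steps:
$v{\left(f,M \right)} = -5 + M$
$k{\left(G \right)} = 2 + G^{2}$
$O{\left(N \right)} = 0$
$W{\left(s \right)} = 1$ ($W{\left(s \right)} = 1^{-1} = 1$)
$\frac{k{\left(126 \right)} - W{\left(85 \right)}}{O{\left(v{\left(0,11 \right)} \right)} - 32822} = \frac{\left(2 + 126^{2}\right) - 1}{0 - 32822} = \frac{\left(2 + 15876\right) - 1}{-32822} = \left(15878 - 1\right) \left(- \frac{1}{32822}\right) = 15877 \left(- \frac{1}{32822}\right) = - \frac{15877}{32822}$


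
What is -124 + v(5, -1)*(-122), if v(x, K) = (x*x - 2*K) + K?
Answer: -3296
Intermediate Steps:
v(x, K) = x² - K (v(x, K) = (x² - 2*K) + K = x² - K)
-124 + v(5, -1)*(-122) = -124 + (5² - 1*(-1))*(-122) = -124 + (25 + 1)*(-122) = -124 + 26*(-122) = -124 - 3172 = -3296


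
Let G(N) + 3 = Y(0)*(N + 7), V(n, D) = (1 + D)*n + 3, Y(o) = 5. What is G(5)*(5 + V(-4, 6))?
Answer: -1140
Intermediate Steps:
V(n, D) = 3 + n*(1 + D) (V(n, D) = n*(1 + D) + 3 = 3 + n*(1 + D))
G(N) = 32 + 5*N (G(N) = -3 + 5*(N + 7) = -3 + 5*(7 + N) = -3 + (35 + 5*N) = 32 + 5*N)
G(5)*(5 + V(-4, 6)) = (32 + 5*5)*(5 + (3 - 4 + 6*(-4))) = (32 + 25)*(5 + (3 - 4 - 24)) = 57*(5 - 25) = 57*(-20) = -1140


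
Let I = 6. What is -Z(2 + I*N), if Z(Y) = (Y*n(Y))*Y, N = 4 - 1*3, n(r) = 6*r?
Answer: -3072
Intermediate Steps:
N = 1 (N = 4 - 3 = 1)
Z(Y) = 6*Y**3 (Z(Y) = (Y*(6*Y))*Y = (6*Y**2)*Y = 6*Y**3)
-Z(2 + I*N) = -6*(2 + 6*1)**3 = -6*(2 + 6)**3 = -6*8**3 = -6*512 = -1*3072 = -3072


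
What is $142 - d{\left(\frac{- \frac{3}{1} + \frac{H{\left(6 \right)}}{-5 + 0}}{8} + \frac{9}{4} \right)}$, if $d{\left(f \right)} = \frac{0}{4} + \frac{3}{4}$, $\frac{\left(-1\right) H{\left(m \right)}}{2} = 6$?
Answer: $\frac{565}{4} \approx 141.25$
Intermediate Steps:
$H{\left(m \right)} = -12$ ($H{\left(m \right)} = \left(-2\right) 6 = -12$)
$d{\left(f \right)} = \frac{3}{4}$ ($d{\left(f \right)} = 0 \cdot \frac{1}{4} + 3 \cdot \frac{1}{4} = 0 + \frac{3}{4} = \frac{3}{4}$)
$142 - d{\left(\frac{- \frac{3}{1} + \frac{H{\left(6 \right)}}{-5 + 0}}{8} + \frac{9}{4} \right)} = 142 - \frac{3}{4} = \frac{565}{4}$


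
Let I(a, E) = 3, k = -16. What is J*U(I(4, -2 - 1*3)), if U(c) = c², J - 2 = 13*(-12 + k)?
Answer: -3258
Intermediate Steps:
J = -362 (J = 2 + 13*(-12 - 16) = 2 + 13*(-28) = 2 - 364 = -362)
J*U(I(4, -2 - 1*3)) = -362*3² = -362*9 = -3258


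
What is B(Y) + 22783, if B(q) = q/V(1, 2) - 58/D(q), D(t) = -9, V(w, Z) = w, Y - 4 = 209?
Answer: 207022/9 ≈ 23002.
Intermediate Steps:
Y = 213 (Y = 4 + 209 = 213)
B(q) = 58/9 + q (B(q) = q/1 - 58/(-9) = q*1 - 58*(-⅑) = q + 58/9 = 58/9 + q)
B(Y) + 22783 = (58/9 + 213) + 22783 = 1975/9 + 22783 = 207022/9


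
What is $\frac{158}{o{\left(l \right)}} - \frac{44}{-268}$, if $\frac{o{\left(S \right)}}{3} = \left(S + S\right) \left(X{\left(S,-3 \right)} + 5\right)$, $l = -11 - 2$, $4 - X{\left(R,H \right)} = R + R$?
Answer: $\frac{9722}{91455} \approx 0.1063$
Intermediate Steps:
$X{\left(R,H \right)} = 4 - 2 R$ ($X{\left(R,H \right)} = 4 - \left(R + R\right) = 4 - 2 R$)
$l = -13$
$o{\left(S \right)} = 6 S \left(9 - 2 S\right)$ ($o{\left(S \right)} = 3 \left(S + S\right) \left(\left(4 - 2 S\right) + 5\right) = 3 \cdot 2 S \left(9 - 2 S\right) = 6 S \left(9 - 2 S\right)$)
$\frac{158}{o{\left(l \right)}} - \frac{44}{-268} = \frac{158}{6 \left(-13\right) \left(9 - -26\right)} - \frac{44}{-268} = \frac{158}{6 \left(-13\right) \left(9 + 26\right)} - - \frac{11}{67} = \frac{158}{6 \left(-13\right) 35} + \frac{11}{67} = \frac{158}{-2730} + \frac{11}{67} = 158 \left(- \frac{1}{2730}\right) + \frac{11}{67} = - \frac{79}{1365} + \frac{11}{67} = \frac{9722}{91455}$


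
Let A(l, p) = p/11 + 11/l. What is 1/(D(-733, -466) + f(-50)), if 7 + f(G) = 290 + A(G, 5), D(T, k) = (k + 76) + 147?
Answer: 550/22129 ≈ 0.024854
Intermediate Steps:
A(l, p) = 11/l + p/11 (A(l, p) = p*(1/11) + 11/l = p/11 + 11/l = 11/l + p/11)
D(T, k) = 223 + k (D(T, k) = (76 + k) + 147 = 223 + k)
f(G) = 3118/11 + 11/G (f(G) = -7 + (290 + (11/G + (1/11)*5)) = -7 + (290 + (11/G + 5/11)) = -7 + (290 + (5/11 + 11/G)) = -7 + (3195/11 + 11/G) = 3118/11 + 11/G)
1/(D(-733, -466) + f(-50)) = 1/((223 - 466) + (3118/11 + 11/(-50))) = 1/(-243 + (3118/11 + 11*(-1/50))) = 1/(-243 + (3118/11 - 11/50)) = 1/(-243 + 155779/550) = 1/(22129/550) = 550/22129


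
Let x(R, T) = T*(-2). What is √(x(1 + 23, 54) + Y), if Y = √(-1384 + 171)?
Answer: √(-108 + I*√1213) ≈ 1.6548 + 10.523*I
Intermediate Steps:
x(R, T) = -2*T
Y = I*√1213 (Y = √(-1213) = I*√1213 ≈ 34.828*I)
√(x(1 + 23, 54) + Y) = √(-2*54 + I*√1213) = √(-108 + I*√1213)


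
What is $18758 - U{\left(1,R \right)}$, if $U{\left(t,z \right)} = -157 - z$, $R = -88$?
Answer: $18827$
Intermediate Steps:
$18758 - U{\left(1,R \right)} = 18758 - \left(-157 - -88\right) = 18758 - \left(-157 + 88\right) = 18758 - -69 = 18758 + 69 = 18827$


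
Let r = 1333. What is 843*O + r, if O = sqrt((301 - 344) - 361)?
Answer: 1333 + 1686*I*sqrt(101) ≈ 1333.0 + 16944.0*I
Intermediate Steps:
O = 2*I*sqrt(101) (O = sqrt(-43 - 361) = sqrt(-404) = 2*I*sqrt(101) ≈ 20.1*I)
843*O + r = 843*(2*I*sqrt(101)) + 1333 = 1686*I*sqrt(101) + 1333 = 1333 + 1686*I*sqrt(101)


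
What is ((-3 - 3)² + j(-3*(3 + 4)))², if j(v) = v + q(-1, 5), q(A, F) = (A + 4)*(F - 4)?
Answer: 324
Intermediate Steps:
q(A, F) = (-4 + F)*(4 + A) (q(A, F) = (4 + A)*(-4 + F) = (-4 + F)*(4 + A))
j(v) = 3 + v (j(v) = v + (-16 - 4*(-1) + 4*5 - 1*5) = v + (-16 + 4 + 20 - 5) = v + 3 = 3 + v)
((-3 - 3)² + j(-3*(3 + 4)))² = ((-3 - 3)² + (3 - 3*(3 + 4)))² = ((-6)² + (3 - 3*7))² = (36 + (3 - 21))² = (36 - 18)² = 18² = 324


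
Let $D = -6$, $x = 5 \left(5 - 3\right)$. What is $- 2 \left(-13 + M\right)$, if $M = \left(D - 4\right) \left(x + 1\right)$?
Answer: $246$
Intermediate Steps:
$x = 10$ ($x = 5 \cdot 2 = 10$)
$M = -110$ ($M = \left(-6 - 4\right) \left(10 + 1\right) = \left(-10\right) 11 = -110$)
$- 2 \left(-13 + M\right) = - 2 \left(-13 - 110\right) = \left(-2\right) \left(-123\right) = 246$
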